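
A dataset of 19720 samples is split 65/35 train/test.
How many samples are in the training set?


Test set = 19720 * 35% = 6902. Training set = 19720 - 6902 = 12818.

12818


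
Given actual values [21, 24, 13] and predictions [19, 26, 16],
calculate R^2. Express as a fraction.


Mean(y) = 58/3. SS_res = 17. SS_tot = 194/3. R^2 = 1 - 17/(194/3) = 143/194.

143/194


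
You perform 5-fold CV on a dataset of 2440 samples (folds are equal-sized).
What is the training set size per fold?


Each validation fold has 2440/5 = 488 samples. Training set = 2440 - 488 = 1952.

1952


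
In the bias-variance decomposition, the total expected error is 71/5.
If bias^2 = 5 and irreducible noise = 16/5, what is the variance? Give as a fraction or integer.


Total error = bias^2 + variance + irreducible noise. So variance = 71/5 - 5 - 16/5 = 6.

6


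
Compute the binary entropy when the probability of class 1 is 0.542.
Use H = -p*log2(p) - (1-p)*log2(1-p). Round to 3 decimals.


H = -0.542*log2(0.542) - 0.458*log2(0.458) = 0.995.

0.995


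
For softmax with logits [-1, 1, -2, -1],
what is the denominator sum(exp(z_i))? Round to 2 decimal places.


Denom = e^-1=0.3679 + e^1=2.7183 + e^-2=0.1353 + e^-1=0.3679. Sum = 3.5894, which rounds to 3.59.

3.59


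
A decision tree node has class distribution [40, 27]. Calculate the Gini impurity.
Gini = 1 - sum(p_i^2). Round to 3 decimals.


Total = 67. Proportions: 40/67, 27/67. sum(p_i^2) = 0.5188. Gini = 1 - 0.5188 = 0.4812, which rounds to 0.481.

0.481


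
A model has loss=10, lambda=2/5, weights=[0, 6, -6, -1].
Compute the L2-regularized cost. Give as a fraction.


L2 sq norm = sum(w^2) = 73. J = 10 + 2/5 * 73 = 196/5.

196/5


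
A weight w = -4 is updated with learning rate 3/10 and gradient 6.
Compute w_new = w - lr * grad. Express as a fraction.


w_new = -4 - 3/10 * 6 = -4 - 9/5 = -29/5.

-29/5


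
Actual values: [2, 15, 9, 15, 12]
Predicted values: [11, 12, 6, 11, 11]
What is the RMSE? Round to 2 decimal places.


MSE = 23.2000. RMSE = sqrt(23.2000) = 4.82.

4.82


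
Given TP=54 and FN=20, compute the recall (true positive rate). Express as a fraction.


Recall = TP / (TP + FN) = 54 / 74 = 27/37.

27/37


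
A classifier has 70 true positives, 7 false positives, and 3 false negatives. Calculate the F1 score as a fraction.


Precision = 70/77 = 10/11. Recall = 70/73 = 70/73. F1 = 2*P*R/(P+R) = 14/15.

14/15


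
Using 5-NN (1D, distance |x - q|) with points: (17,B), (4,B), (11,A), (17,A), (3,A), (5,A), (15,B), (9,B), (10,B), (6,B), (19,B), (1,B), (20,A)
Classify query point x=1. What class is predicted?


Distances: |17-1|=16, |4-1|=3, |11-1|=10, |17-1|=16, |3-1|=2, |5-1|=4, |15-1|=14, |9-1|=8, |10-1|=9, |6-1|=5, |19-1|=18, |1-1|=0, |20-1|=19. 5 nearest: (1,B), (3,A), (4,B), (5,A), (6,B). Counts: {'B': 3, 'A': 2}. Majority class: B.

B


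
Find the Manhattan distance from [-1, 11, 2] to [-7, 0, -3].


d = sum of absolute differences: |-1--7|=6 + |11-0|=11 + |2--3|=5 = 22.

22


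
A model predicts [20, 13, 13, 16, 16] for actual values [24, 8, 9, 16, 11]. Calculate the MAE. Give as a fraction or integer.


MAE = (1/5) * (|24-20|=4 + |8-13|=5 + |9-13|=4 + |16-16|=0 + |11-16|=5). Sum = 18. MAE = 18/5.

18/5


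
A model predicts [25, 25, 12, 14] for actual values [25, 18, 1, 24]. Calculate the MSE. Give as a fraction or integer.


MSE = (1/4) * ((25-25)^2=0 + (18-25)^2=49 + (1-12)^2=121 + (24-14)^2=100). Sum = 270. MSE = 135/2.

135/2


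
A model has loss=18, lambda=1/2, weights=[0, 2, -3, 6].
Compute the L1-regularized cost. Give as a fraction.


L1 norm = sum(|w|) = 11. J = 18 + 1/2 * 11 = 47/2.

47/2


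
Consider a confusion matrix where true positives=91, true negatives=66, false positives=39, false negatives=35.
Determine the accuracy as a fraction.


Accuracy = (TP + TN) / (TP + TN + FP + FN) = (91 + 66) / 231 = 157/231.

157/231


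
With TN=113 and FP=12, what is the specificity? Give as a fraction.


Specificity = TN / (TN + FP) = 113 / 125 = 113/125.

113/125


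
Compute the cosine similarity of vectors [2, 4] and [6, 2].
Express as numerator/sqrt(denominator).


dot = 20. |a|^2 = 20, |b|^2 = 40. cos = 20/sqrt(800).

20/sqrt(800)


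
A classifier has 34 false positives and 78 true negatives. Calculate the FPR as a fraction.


FPR = FP / (FP + TN) = 34 / 112 = 17/56.

17/56


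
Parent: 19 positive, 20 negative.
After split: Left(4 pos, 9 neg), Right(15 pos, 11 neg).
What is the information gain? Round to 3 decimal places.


H(parent) = 0.9995. H(left) = 0.8905, H(right) = 0.9829. Weighted = (13/39)*0.8905 + (26/39)*0.9829 = 0.9521. IG = 0.9995 - 0.9521 = 0.0474, which rounds to 0.047.

0.047


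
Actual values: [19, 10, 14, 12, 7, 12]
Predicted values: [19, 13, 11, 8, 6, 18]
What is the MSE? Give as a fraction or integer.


MSE = (1/6) * ((19-19)^2=0 + (10-13)^2=9 + (14-11)^2=9 + (12-8)^2=16 + (7-6)^2=1 + (12-18)^2=36). Sum = 71. MSE = 71/6.

71/6


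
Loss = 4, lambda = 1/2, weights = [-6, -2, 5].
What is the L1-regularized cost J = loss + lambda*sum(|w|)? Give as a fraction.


L1 norm = sum(|w|) = 13. J = 4 + 1/2 * 13 = 21/2.

21/2


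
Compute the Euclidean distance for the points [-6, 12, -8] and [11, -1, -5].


d = sqrt(sum of squared differences). (-6-11)^2=289, (12--1)^2=169, (-8--5)^2=9. Sum = 467.

sqrt(467)


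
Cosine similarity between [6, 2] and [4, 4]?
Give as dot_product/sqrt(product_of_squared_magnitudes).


dot = 32. |a|^2 = 40, |b|^2 = 32. cos = 32/sqrt(1280).

32/sqrt(1280)


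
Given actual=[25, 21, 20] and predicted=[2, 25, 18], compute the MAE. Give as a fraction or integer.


MAE = (1/3) * (|25-2|=23 + |21-25|=4 + |20-18|=2). Sum = 29. MAE = 29/3.

29/3


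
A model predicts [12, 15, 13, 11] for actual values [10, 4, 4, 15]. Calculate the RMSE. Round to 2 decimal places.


MSE = 55.5000. RMSE = sqrt(55.5000) = 7.45.

7.45


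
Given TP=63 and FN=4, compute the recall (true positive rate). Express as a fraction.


Recall = TP / (TP + FN) = 63 / 67 = 63/67.

63/67


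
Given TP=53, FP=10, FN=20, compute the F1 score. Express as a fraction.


Precision = 53/63 = 53/63. Recall = 53/73 = 53/73. F1 = 2*P*R/(P+R) = 53/68.

53/68


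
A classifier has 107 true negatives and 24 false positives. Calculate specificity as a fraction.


Specificity = TN / (TN + FP) = 107 / 131 = 107/131.

107/131


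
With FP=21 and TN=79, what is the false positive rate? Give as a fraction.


FPR = FP / (FP + TN) = 21 / 100 = 21/100.

21/100


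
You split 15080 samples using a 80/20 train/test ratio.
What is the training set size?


Test set = 15080 * 20% = 3016. Training set = 15080 - 3016 = 12064.

12064


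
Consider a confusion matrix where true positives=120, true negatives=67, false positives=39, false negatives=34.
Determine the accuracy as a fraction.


Accuracy = (TP + TN) / (TP + TN + FP + FN) = (120 + 67) / 260 = 187/260.

187/260


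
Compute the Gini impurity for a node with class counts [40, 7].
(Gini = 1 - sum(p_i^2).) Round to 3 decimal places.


Total = 47. Proportions: 40/47, 7/47. sum(p_i^2) = 0.7465. Gini = 1 - 0.7465 = 0.2535, which rounds to 0.254.

0.254


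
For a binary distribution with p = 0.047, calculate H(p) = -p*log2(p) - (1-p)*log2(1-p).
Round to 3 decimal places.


H = -0.047*log2(0.047) - 0.953*log2(0.953) = 0.274.

0.274


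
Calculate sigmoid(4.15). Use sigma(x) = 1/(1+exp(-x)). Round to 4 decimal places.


sigma(4.15) = 1/(1+e^(-4.15)) = 1/(1+0.015764) = 1/1.015764 = 0.9845.

0.9845


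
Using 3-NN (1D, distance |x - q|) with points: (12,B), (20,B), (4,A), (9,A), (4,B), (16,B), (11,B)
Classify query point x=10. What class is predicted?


Distances: |12-10|=2, |20-10|=10, |4-10|=6, |9-10|=1, |4-10|=6, |16-10|=6, |11-10|=1. 3 nearest: (9,A), (11,B), (12,B). Counts: {'A': 1, 'B': 2}. Majority class: B.

B


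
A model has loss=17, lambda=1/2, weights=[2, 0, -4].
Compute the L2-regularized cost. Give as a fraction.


L2 sq norm = sum(w^2) = 20. J = 17 + 1/2 * 20 = 27.

27


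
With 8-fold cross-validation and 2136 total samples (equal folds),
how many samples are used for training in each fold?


Each validation fold has 2136/8 = 267 samples. Training set = 2136 - 267 = 1869.

1869


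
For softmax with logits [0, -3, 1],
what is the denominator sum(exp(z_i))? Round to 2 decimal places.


Denom = e^0=1.0000 + e^-3=0.0498 + e^1=2.7183. Sum = 3.7681, which rounds to 3.77.

3.77


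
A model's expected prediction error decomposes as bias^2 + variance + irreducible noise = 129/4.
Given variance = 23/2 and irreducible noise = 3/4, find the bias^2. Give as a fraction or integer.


Total error = bias^2 + variance + irreducible noise. So bias^2 = 129/4 - 23/2 - 3/4 = 20.

20


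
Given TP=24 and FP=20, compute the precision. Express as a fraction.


Precision = TP / (TP + FP) = 24 / 44 = 6/11.

6/11


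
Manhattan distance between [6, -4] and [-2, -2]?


d = sum of absolute differences: |6--2|=8 + |-4--2|=2 = 10.

10


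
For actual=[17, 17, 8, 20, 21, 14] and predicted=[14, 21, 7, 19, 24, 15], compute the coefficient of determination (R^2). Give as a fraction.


Mean(y) = 97/6. SS_res = 37. SS_tot = 665/6. R^2 = 1 - 37/(665/6) = 443/665.

443/665


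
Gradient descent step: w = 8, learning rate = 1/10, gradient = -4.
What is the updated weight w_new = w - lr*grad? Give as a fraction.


w_new = 8 - 1/10 * -4 = 8 - -2/5 = 42/5.

42/5


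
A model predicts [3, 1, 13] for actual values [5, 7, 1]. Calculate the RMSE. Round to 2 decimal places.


MSE = 61.3333. RMSE = sqrt(61.3333) = 7.83.

7.83


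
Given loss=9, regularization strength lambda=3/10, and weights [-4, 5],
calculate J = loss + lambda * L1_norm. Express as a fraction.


L1 norm = sum(|w|) = 9. J = 9 + 3/10 * 9 = 117/10.

117/10


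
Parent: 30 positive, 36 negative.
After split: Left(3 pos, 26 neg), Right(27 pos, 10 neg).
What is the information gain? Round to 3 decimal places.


H(parent) = 0.9940. H(left) = 0.4798, H(right) = 0.8419. Weighted = (29/66)*0.4798 + (37/66)*0.8419 = 0.6828. IG = 0.9940 - 0.6828 = 0.3112, which rounds to 0.311.

0.311


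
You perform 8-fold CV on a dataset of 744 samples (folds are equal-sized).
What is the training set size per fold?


Each validation fold has 744/8 = 93 samples. Training set = 744 - 93 = 651.

651


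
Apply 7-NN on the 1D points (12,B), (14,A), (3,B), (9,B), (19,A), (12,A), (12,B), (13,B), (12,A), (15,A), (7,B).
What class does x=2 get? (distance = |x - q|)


Distances: |12-2|=10, |14-2|=12, |3-2|=1, |9-2|=7, |19-2|=17, |12-2|=10, |12-2|=10, |13-2|=11, |12-2|=10, |15-2|=13, |7-2|=5. 7 nearest: (3,B), (7,B), (9,B), (12,A), (12,A), (12,B), (12,B). Counts: {'B': 5, 'A': 2}. Majority class: B.

B


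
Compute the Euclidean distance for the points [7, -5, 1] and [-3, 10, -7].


d = sqrt(sum of squared differences). (7--3)^2=100, (-5-10)^2=225, (1--7)^2=64. Sum = 389.

sqrt(389)


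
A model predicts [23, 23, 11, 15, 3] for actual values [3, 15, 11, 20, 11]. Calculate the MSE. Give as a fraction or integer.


MSE = (1/5) * ((3-23)^2=400 + (15-23)^2=64 + (11-11)^2=0 + (20-15)^2=25 + (11-3)^2=64). Sum = 553. MSE = 553/5.

553/5


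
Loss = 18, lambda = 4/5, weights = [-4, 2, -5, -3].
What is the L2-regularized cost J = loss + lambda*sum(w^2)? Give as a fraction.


L2 sq norm = sum(w^2) = 54. J = 18 + 4/5 * 54 = 306/5.

306/5


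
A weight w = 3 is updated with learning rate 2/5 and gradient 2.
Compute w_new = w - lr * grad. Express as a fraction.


w_new = 3 - 2/5 * 2 = 3 - 4/5 = 11/5.

11/5


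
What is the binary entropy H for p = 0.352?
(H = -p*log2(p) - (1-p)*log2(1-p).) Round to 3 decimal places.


H = -0.352*log2(0.352) - 0.648*log2(0.648) = 0.936.

0.936


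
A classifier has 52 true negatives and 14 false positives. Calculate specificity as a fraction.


Specificity = TN / (TN + FP) = 52 / 66 = 26/33.

26/33


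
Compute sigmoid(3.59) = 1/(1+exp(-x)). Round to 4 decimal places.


sigma(3.59) = 1/(1+e^(-3.59)) = 1/(1+0.027598) = 1/1.027598 = 0.9731.

0.9731


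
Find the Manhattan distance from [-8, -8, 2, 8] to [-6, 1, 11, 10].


d = sum of absolute differences: |-8--6|=2 + |-8-1|=9 + |2-11|=9 + |8-10|=2 = 22.

22


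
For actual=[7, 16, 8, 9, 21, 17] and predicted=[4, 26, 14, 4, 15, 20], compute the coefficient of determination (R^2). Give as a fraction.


Mean(y) = 13. SS_res = 215. SS_tot = 166. R^2 = 1 - 215/(166) = -49/166.

-49/166


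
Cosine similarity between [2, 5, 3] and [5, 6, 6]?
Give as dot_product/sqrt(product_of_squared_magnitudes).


dot = 58. |a|^2 = 38, |b|^2 = 97. cos = 58/sqrt(3686).

58/sqrt(3686)


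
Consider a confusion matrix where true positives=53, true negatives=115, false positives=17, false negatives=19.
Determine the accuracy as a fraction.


Accuracy = (TP + TN) / (TP + TN + FP + FN) = (53 + 115) / 204 = 14/17.

14/17


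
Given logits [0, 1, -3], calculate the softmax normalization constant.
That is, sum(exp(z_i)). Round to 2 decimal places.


Denom = e^0=1.0000 + e^1=2.7183 + e^-3=0.0498. Sum = 3.7681, which rounds to 3.77.

3.77


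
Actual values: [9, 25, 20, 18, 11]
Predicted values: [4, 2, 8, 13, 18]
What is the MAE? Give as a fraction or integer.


MAE = (1/5) * (|9-4|=5 + |25-2|=23 + |20-8|=12 + |18-13|=5 + |11-18|=7). Sum = 52. MAE = 52/5.

52/5


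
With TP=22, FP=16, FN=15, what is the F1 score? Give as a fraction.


Precision = 22/38 = 11/19. Recall = 22/37 = 22/37. F1 = 2*P*R/(P+R) = 44/75.

44/75


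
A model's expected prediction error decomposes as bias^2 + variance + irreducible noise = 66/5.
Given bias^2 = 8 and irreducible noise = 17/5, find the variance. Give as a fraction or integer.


Total error = bias^2 + variance + irreducible noise. So variance = 66/5 - 8 - 17/5 = 9/5.

9/5


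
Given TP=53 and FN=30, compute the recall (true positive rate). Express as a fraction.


Recall = TP / (TP + FN) = 53 / 83 = 53/83.

53/83


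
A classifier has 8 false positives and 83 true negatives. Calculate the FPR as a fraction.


FPR = FP / (FP + TN) = 8 / 91 = 8/91.

8/91


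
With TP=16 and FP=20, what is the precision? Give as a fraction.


Precision = TP / (TP + FP) = 16 / 36 = 4/9.

4/9


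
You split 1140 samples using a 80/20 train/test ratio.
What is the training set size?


Test set = 1140 * 20% = 228. Training set = 1140 - 228 = 912.

912


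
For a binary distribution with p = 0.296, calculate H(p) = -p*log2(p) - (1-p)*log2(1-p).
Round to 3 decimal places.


H = -0.296*log2(0.296) - 0.704*log2(0.704) = 0.876.

0.876


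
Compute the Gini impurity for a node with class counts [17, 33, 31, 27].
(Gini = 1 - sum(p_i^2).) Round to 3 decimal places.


Total = 108. Proportions: 17/108, 33/108, 31/108, 27/108. sum(p_i^2) = 0.2630. Gini = 1 - 0.2630 = 0.7370, which rounds to 0.737.

0.737


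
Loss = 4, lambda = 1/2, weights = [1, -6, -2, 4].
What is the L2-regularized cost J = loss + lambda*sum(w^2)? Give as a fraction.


L2 sq norm = sum(w^2) = 57. J = 4 + 1/2 * 57 = 65/2.

65/2


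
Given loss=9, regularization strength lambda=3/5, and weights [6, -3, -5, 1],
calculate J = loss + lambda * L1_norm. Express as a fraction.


L1 norm = sum(|w|) = 15. J = 9 + 3/5 * 15 = 18.

18


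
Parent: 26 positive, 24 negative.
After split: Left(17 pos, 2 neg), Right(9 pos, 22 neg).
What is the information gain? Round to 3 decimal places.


H(parent) = 0.9988. H(left) = 0.4855, H(right) = 0.8691. Weighted = (19/50)*0.4855 + (31/50)*0.8691 = 0.7233. IG = 0.9988 - 0.7233 = 0.2755, which rounds to 0.276.

0.276


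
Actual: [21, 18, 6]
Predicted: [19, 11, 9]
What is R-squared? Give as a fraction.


Mean(y) = 15. SS_res = 62. SS_tot = 126. R^2 = 1 - 62/(126) = 32/63.

32/63


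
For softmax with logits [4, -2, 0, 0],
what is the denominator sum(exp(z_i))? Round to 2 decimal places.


Denom = e^4=54.5982 + e^-2=0.1353 + e^0=1.0000 + e^0=1.0000. Sum = 56.7335, which rounds to 56.73.

56.73


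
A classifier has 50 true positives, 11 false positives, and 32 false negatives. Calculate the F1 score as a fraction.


Precision = 50/61 = 50/61. Recall = 50/82 = 25/41. F1 = 2*P*R/(P+R) = 100/143.

100/143


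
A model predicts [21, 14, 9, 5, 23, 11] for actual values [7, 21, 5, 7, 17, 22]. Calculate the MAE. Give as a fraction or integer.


MAE = (1/6) * (|7-21|=14 + |21-14|=7 + |5-9|=4 + |7-5|=2 + |17-23|=6 + |22-11|=11). Sum = 44. MAE = 22/3.

22/3


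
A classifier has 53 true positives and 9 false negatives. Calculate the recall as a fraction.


Recall = TP / (TP + FN) = 53 / 62 = 53/62.

53/62


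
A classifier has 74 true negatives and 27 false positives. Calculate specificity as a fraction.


Specificity = TN / (TN + FP) = 74 / 101 = 74/101.

74/101


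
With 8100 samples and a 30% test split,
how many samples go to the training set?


Test set = 8100 * 30% = 2430. Training set = 8100 - 2430 = 5670.

5670


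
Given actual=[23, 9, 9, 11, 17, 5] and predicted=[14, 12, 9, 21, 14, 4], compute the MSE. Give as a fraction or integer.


MSE = (1/6) * ((23-14)^2=81 + (9-12)^2=9 + (9-9)^2=0 + (11-21)^2=100 + (17-14)^2=9 + (5-4)^2=1). Sum = 200. MSE = 100/3.

100/3


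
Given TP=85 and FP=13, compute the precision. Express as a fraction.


Precision = TP / (TP + FP) = 85 / 98 = 85/98.

85/98


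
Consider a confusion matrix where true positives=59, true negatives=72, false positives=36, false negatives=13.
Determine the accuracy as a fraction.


Accuracy = (TP + TN) / (TP + TN + FP + FN) = (59 + 72) / 180 = 131/180.

131/180


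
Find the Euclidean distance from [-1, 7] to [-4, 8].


d = sqrt(sum of squared differences). (-1--4)^2=9, (7-8)^2=1. Sum = 10.

sqrt(10)


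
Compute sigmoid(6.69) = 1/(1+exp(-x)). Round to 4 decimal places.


sigma(6.69) = 1/(1+e^(-6.69)) = 1/(1+0.001243) = 1/1.001243 = 0.9988.

0.9988


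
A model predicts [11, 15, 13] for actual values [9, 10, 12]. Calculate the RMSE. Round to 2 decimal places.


MSE = 10.0000. RMSE = sqrt(10.0000) = 3.16.

3.16


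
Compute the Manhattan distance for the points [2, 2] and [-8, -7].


d = sum of absolute differences: |2--8|=10 + |2--7|=9 = 19.

19


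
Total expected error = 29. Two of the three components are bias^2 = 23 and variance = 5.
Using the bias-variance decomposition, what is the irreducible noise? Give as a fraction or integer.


Total error = bias^2 + variance + irreducible noise. So irreducible noise = 29 - 23 - 5 = 1.

1


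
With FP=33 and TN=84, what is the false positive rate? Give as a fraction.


FPR = FP / (FP + TN) = 33 / 117 = 11/39.

11/39


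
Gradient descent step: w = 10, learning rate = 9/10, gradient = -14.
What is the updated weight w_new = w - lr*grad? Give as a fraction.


w_new = 10 - 9/10 * -14 = 10 - -63/5 = 113/5.

113/5


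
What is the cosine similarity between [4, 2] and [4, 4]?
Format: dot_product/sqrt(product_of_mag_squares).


dot = 24. |a|^2 = 20, |b|^2 = 32. cos = 24/sqrt(640).

24/sqrt(640)


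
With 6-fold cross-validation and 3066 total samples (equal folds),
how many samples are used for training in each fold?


Each validation fold has 3066/6 = 511 samples. Training set = 3066 - 511 = 2555.

2555


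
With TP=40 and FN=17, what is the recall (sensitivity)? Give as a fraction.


Recall = TP / (TP + FN) = 40 / 57 = 40/57.

40/57


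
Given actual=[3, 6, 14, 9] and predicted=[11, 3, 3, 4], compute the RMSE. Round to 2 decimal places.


MSE = 54.7500. RMSE = sqrt(54.7500) = 7.40.

7.40


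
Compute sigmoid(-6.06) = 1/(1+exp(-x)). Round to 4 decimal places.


sigma(-6.06) = 1/(1+e^(6.06)) = 1/(1+428.375437) = 1/429.375437 = 0.0023.

0.0023


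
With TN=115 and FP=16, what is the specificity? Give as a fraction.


Specificity = TN / (TN + FP) = 115 / 131 = 115/131.

115/131


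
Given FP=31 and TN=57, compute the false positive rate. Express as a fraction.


FPR = FP / (FP + TN) = 31 / 88 = 31/88.

31/88


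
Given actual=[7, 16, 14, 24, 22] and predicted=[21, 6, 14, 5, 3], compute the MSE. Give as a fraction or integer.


MSE = (1/5) * ((7-21)^2=196 + (16-6)^2=100 + (14-14)^2=0 + (24-5)^2=361 + (22-3)^2=361). Sum = 1018. MSE = 1018/5.

1018/5


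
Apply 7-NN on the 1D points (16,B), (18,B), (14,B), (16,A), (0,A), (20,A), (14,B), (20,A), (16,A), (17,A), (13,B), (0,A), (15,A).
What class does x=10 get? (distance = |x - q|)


Distances: |16-10|=6, |18-10|=8, |14-10|=4, |16-10|=6, |0-10|=10, |20-10|=10, |14-10|=4, |20-10|=10, |16-10|=6, |17-10|=7, |13-10|=3, |0-10|=10, |15-10|=5. 7 nearest: (13,B), (14,B), (14,B), (15,A), (16,A), (16,A), (16,B). Counts: {'B': 4, 'A': 3}. Majority class: B.

B


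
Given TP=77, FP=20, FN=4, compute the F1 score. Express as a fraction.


Precision = 77/97 = 77/97. Recall = 77/81 = 77/81. F1 = 2*P*R/(P+R) = 77/89.

77/89


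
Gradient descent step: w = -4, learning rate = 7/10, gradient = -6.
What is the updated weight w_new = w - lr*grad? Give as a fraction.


w_new = -4 - 7/10 * -6 = -4 - -21/5 = 1/5.

1/5


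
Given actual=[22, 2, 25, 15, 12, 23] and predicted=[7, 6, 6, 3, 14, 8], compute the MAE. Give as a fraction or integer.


MAE = (1/6) * (|22-7|=15 + |2-6|=4 + |25-6|=19 + |15-3|=12 + |12-14|=2 + |23-8|=15). Sum = 67. MAE = 67/6.

67/6


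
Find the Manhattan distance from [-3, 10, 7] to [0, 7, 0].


d = sum of absolute differences: |-3-0|=3 + |10-7|=3 + |7-0|=7 = 13.

13


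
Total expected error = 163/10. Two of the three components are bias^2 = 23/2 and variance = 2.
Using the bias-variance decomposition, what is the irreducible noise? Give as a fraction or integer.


Total error = bias^2 + variance + irreducible noise. So irreducible noise = 163/10 - 23/2 - 2 = 14/5.

14/5


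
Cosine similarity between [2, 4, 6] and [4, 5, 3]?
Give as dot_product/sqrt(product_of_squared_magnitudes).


dot = 46. |a|^2 = 56, |b|^2 = 50. cos = 46/sqrt(2800).

46/sqrt(2800)


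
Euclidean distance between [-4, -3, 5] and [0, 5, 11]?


d = sqrt(sum of squared differences). (-4-0)^2=16, (-3-5)^2=64, (5-11)^2=36. Sum = 116.

sqrt(116)


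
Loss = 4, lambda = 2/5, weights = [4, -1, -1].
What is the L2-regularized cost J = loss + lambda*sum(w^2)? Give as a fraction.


L2 sq norm = sum(w^2) = 18. J = 4 + 2/5 * 18 = 56/5.

56/5


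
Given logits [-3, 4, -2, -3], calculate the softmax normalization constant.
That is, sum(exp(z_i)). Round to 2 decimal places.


Denom = e^-3=0.0498 + e^4=54.5982 + e^-2=0.1353 + e^-3=0.0498. Sum = 54.8331, which rounds to 54.83.

54.83


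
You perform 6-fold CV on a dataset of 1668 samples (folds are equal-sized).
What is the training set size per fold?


Each validation fold has 1668/6 = 278 samples. Training set = 1668 - 278 = 1390.

1390


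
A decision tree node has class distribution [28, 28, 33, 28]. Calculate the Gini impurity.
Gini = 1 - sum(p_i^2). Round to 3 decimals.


Total = 117. Proportions: 28/117, 28/117, 33/117, 28/117. sum(p_i^2) = 0.2514. Gini = 1 - 0.2514 = 0.7486, which rounds to 0.749.

0.749


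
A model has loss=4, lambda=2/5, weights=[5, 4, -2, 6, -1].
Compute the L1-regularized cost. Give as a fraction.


L1 norm = sum(|w|) = 18. J = 4 + 2/5 * 18 = 56/5.

56/5


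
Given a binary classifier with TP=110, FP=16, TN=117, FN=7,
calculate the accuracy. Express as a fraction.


Accuracy = (TP + TN) / (TP + TN + FP + FN) = (110 + 117) / 250 = 227/250.

227/250


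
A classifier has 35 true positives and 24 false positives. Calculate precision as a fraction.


Precision = TP / (TP + FP) = 35 / 59 = 35/59.

35/59


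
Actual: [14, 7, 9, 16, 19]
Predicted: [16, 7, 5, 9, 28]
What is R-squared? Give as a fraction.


Mean(y) = 13. SS_res = 150. SS_tot = 98. R^2 = 1 - 150/(98) = -26/49.

-26/49


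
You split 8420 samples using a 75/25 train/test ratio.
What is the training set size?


Test set = 8420 * 25% = 2105. Training set = 8420 - 2105 = 6315.

6315


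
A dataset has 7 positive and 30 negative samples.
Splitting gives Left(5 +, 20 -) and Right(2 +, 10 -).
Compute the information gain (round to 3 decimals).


H(parent) = 0.6998. H(left) = 0.7219, H(right) = 0.6500. Weighted = (25/37)*0.7219 + (12/37)*0.6500 = 0.6986. IG = 0.6998 - 0.6986 = 0.0012, which rounds to 0.001.

0.001


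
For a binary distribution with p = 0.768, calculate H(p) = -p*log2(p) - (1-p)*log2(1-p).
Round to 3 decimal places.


H = -0.768*log2(0.768) - 0.232*log2(0.232) = 0.781.

0.781


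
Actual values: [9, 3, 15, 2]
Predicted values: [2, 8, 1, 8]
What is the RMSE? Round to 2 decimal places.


MSE = 76.5000. RMSE = sqrt(76.5000) = 8.75.

8.75


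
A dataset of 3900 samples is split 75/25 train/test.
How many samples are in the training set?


Test set = 3900 * 25% = 975. Training set = 3900 - 975 = 2925.

2925


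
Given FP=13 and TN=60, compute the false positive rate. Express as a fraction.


FPR = FP / (FP + TN) = 13 / 73 = 13/73.

13/73


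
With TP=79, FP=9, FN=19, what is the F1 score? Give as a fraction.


Precision = 79/88 = 79/88. Recall = 79/98 = 79/98. F1 = 2*P*R/(P+R) = 79/93.

79/93


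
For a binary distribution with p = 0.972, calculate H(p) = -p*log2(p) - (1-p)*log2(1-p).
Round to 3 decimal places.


H = -0.972*log2(0.972) - 0.028*log2(0.028) = 0.184.

0.184


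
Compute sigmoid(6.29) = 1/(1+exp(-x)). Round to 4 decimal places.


sigma(6.29) = 1/(1+e^(-6.29)) = 1/(1+0.001855) = 1/1.001855 = 0.9981.

0.9981


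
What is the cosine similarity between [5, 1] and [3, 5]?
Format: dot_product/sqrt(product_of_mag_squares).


dot = 20. |a|^2 = 26, |b|^2 = 34. cos = 20/sqrt(884).

20/sqrt(884)


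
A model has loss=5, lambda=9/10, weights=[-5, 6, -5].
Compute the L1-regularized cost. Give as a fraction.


L1 norm = sum(|w|) = 16. J = 5 + 9/10 * 16 = 97/5.

97/5


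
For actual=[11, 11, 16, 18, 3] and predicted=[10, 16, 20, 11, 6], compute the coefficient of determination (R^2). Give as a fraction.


Mean(y) = 59/5. SS_res = 100. SS_tot = 674/5. R^2 = 1 - 100/(674/5) = 87/337.

87/337


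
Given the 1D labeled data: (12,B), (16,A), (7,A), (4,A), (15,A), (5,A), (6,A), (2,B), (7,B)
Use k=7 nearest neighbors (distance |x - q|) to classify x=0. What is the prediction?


Distances: |12-0|=12, |16-0|=16, |7-0|=7, |4-0|=4, |15-0|=15, |5-0|=5, |6-0|=6, |2-0|=2, |7-0|=7. 7 nearest: (2,B), (4,A), (5,A), (6,A), (7,A), (7,B), (12,B). Counts: {'B': 3, 'A': 4}. Majority class: A.

A


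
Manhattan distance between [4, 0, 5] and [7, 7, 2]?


d = sum of absolute differences: |4-7|=3 + |0-7|=7 + |5-2|=3 = 13.

13


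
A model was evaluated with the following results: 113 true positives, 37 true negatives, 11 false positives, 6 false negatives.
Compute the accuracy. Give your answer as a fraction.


Accuracy = (TP + TN) / (TP + TN + FP + FN) = (113 + 37) / 167 = 150/167.

150/167


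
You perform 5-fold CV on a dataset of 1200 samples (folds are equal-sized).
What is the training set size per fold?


Each validation fold has 1200/5 = 240 samples. Training set = 1200 - 240 = 960.

960


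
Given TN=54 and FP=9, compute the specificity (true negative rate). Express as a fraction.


Specificity = TN / (TN + FP) = 54 / 63 = 6/7.

6/7


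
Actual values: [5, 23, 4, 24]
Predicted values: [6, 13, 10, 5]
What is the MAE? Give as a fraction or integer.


MAE = (1/4) * (|5-6|=1 + |23-13|=10 + |4-10|=6 + |24-5|=19). Sum = 36. MAE = 9.

9


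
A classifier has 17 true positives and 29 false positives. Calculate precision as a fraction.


Precision = TP / (TP + FP) = 17 / 46 = 17/46.

17/46


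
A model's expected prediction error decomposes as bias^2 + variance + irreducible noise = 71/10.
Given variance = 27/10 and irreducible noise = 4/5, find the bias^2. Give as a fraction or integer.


Total error = bias^2 + variance + irreducible noise. So bias^2 = 71/10 - 27/10 - 4/5 = 18/5.

18/5


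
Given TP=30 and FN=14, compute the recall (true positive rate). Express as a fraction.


Recall = TP / (TP + FN) = 30 / 44 = 15/22.

15/22


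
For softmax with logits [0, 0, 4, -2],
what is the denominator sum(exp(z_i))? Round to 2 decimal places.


Denom = e^0=1.0000 + e^0=1.0000 + e^4=54.5982 + e^-2=0.1353. Sum = 56.7335, which rounds to 56.73.

56.73


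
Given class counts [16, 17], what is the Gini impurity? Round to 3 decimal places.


Total = 33. Proportions: 16/33, 17/33. sum(p_i^2) = 0.5005. Gini = 1 - 0.5005 = 0.4995, which rounds to 0.500.

0.500


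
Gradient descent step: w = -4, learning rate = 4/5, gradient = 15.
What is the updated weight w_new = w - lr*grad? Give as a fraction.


w_new = -4 - 4/5 * 15 = -4 - 12 = -16.

-16


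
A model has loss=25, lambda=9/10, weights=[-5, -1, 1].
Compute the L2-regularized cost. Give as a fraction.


L2 sq norm = sum(w^2) = 27. J = 25 + 9/10 * 27 = 493/10.

493/10


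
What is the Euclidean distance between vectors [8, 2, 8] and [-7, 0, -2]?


d = sqrt(sum of squared differences). (8--7)^2=225, (2-0)^2=4, (8--2)^2=100. Sum = 329.

sqrt(329)


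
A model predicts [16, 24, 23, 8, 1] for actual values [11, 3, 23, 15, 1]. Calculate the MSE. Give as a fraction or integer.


MSE = (1/5) * ((11-16)^2=25 + (3-24)^2=441 + (23-23)^2=0 + (15-8)^2=49 + (1-1)^2=0). Sum = 515. MSE = 103.

103


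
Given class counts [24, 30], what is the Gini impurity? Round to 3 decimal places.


Total = 54. Proportions: 24/54, 30/54. sum(p_i^2) = 0.5062. Gini = 1 - 0.5062 = 0.4938, which rounds to 0.494.

0.494


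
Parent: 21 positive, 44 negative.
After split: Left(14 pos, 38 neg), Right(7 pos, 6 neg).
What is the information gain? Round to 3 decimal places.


H(parent) = 0.9077. H(left) = 0.8404, H(right) = 0.9957. Weighted = (52/65)*0.8404 + (13/65)*0.9957 = 0.8715. IG = 0.9077 - 0.8715 = 0.0362, which rounds to 0.036.

0.036


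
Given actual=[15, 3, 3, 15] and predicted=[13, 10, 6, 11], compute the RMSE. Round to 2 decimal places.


MSE = 19.5000. RMSE = sqrt(19.5000) = 4.42.

4.42


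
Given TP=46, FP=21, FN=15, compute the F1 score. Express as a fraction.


Precision = 46/67 = 46/67. Recall = 46/61 = 46/61. F1 = 2*P*R/(P+R) = 23/32.

23/32


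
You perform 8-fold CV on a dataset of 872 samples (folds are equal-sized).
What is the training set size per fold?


Each validation fold has 872/8 = 109 samples. Training set = 872 - 109 = 763.

763


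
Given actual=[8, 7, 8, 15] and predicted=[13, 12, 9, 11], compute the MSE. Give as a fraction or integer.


MSE = (1/4) * ((8-13)^2=25 + (7-12)^2=25 + (8-9)^2=1 + (15-11)^2=16). Sum = 67. MSE = 67/4.

67/4


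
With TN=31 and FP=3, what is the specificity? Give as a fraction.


Specificity = TN / (TN + FP) = 31 / 34 = 31/34.

31/34


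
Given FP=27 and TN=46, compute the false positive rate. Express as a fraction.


FPR = FP / (FP + TN) = 27 / 73 = 27/73.

27/73


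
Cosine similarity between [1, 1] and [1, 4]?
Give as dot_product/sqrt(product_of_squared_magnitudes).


dot = 5. |a|^2 = 2, |b|^2 = 17. cos = 5/sqrt(34).

5/sqrt(34)


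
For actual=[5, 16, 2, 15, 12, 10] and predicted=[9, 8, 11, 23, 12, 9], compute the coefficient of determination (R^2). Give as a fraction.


Mean(y) = 10. SS_res = 226. SS_tot = 154. R^2 = 1 - 226/(154) = -36/77.

-36/77


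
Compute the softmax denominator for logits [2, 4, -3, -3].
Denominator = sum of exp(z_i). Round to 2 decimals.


Denom = e^2=7.3891 + e^4=54.5982 + e^-3=0.0498 + e^-3=0.0498. Sum = 62.0869, which rounds to 62.09.

62.09


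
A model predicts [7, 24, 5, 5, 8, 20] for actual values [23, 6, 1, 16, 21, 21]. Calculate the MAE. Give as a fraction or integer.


MAE = (1/6) * (|23-7|=16 + |6-24|=18 + |1-5|=4 + |16-5|=11 + |21-8|=13 + |21-20|=1). Sum = 63. MAE = 21/2.

21/2


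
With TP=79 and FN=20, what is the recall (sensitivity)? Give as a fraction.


Recall = TP / (TP + FN) = 79 / 99 = 79/99.

79/99


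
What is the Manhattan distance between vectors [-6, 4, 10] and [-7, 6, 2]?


d = sum of absolute differences: |-6--7|=1 + |4-6|=2 + |10-2|=8 = 11.

11


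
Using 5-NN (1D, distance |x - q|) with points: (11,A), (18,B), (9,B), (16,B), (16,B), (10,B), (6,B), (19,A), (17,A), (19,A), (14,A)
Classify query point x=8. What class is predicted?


Distances: |11-8|=3, |18-8|=10, |9-8|=1, |16-8|=8, |16-8|=8, |10-8|=2, |6-8|=2, |19-8|=11, |17-8|=9, |19-8|=11, |14-8|=6. 5 nearest: (9,B), (10,B), (6,B), (11,A), (14,A). Counts: {'B': 3, 'A': 2}. Majority class: B.

B


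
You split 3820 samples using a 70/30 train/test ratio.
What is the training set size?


Test set = 3820 * 30% = 1146. Training set = 3820 - 1146 = 2674.

2674


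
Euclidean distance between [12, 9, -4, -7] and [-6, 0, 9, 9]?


d = sqrt(sum of squared differences). (12--6)^2=324, (9-0)^2=81, (-4-9)^2=169, (-7-9)^2=256. Sum = 830.

sqrt(830)


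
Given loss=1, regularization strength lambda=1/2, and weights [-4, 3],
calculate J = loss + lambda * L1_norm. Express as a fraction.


L1 norm = sum(|w|) = 7. J = 1 + 1/2 * 7 = 9/2.

9/2


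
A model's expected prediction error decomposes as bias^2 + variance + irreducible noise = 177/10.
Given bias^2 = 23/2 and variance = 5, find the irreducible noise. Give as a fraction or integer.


Total error = bias^2 + variance + irreducible noise. So irreducible noise = 177/10 - 23/2 - 5 = 6/5.

6/5


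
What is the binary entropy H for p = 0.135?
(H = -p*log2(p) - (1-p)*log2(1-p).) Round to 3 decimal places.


H = -0.135*log2(0.135) - 0.865*log2(0.865) = 0.571.

0.571


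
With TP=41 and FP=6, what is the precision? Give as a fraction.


Precision = TP / (TP + FP) = 41 / 47 = 41/47.

41/47


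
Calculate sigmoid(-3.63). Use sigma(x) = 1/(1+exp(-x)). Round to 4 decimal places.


sigma(-3.63) = 1/(1+e^(3.63)) = 1/(1+37.712817) = 1/38.712817 = 0.0258.

0.0258


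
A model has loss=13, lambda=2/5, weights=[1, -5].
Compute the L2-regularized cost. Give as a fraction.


L2 sq norm = sum(w^2) = 26. J = 13 + 2/5 * 26 = 117/5.

117/5


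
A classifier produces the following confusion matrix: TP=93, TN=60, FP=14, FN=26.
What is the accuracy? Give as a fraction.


Accuracy = (TP + TN) / (TP + TN + FP + FN) = (93 + 60) / 193 = 153/193.

153/193


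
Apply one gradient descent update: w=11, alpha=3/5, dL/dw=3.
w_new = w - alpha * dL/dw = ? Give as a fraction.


w_new = 11 - 3/5 * 3 = 11 - 9/5 = 46/5.

46/5


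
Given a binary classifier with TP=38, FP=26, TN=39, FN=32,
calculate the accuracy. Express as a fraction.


Accuracy = (TP + TN) / (TP + TN + FP + FN) = (38 + 39) / 135 = 77/135.

77/135


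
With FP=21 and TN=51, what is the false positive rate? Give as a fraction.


FPR = FP / (FP + TN) = 21 / 72 = 7/24.

7/24


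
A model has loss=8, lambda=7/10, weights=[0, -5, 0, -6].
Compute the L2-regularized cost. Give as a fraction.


L2 sq norm = sum(w^2) = 61. J = 8 + 7/10 * 61 = 507/10.

507/10


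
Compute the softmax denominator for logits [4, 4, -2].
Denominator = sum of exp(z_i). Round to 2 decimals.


Denom = e^4=54.5982 + e^4=54.5982 + e^-2=0.1353. Sum = 109.3317, which rounds to 109.33.

109.33


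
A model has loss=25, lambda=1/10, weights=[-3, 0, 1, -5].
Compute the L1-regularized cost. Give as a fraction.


L1 norm = sum(|w|) = 9. J = 25 + 1/10 * 9 = 259/10.

259/10


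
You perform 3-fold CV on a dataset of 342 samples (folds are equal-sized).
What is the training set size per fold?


Each validation fold has 342/3 = 114 samples. Training set = 342 - 114 = 228.

228


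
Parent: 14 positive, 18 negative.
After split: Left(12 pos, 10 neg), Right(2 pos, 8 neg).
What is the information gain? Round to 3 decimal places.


H(parent) = 0.9887. H(left) = 0.9940, H(right) = 0.7219. Weighted = (22/32)*0.9940 + (10/32)*0.7219 = 0.9090. IG = 0.9887 - 0.9090 = 0.0797, which rounds to 0.080.

0.080


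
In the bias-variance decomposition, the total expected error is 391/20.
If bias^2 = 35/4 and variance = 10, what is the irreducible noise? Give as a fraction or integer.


Total error = bias^2 + variance + irreducible noise. So irreducible noise = 391/20 - 35/4 - 10 = 4/5.

4/5


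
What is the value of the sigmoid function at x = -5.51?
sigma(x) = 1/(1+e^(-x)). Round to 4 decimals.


sigma(-5.51) = 1/(1+e^(5.51)) = 1/(1+247.151127) = 1/248.151127 = 0.0040.

0.0040


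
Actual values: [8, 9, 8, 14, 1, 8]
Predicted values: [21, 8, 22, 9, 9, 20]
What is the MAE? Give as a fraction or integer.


MAE = (1/6) * (|8-21|=13 + |9-8|=1 + |8-22|=14 + |14-9|=5 + |1-9|=8 + |8-20|=12). Sum = 53. MAE = 53/6.

53/6


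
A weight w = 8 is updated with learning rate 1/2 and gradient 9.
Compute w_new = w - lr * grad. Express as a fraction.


w_new = 8 - 1/2 * 9 = 8 - 9/2 = 7/2.

7/2


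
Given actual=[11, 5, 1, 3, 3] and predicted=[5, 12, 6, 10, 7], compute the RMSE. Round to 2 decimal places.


MSE = 35.0000. RMSE = sqrt(35.0000) = 5.92.

5.92


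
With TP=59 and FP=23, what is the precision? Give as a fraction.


Precision = TP / (TP + FP) = 59 / 82 = 59/82.

59/82


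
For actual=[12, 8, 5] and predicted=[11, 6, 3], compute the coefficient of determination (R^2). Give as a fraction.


Mean(y) = 25/3. SS_res = 9. SS_tot = 74/3. R^2 = 1 - 9/(74/3) = 47/74.

47/74


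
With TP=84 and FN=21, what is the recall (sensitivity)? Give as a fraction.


Recall = TP / (TP + FN) = 84 / 105 = 4/5.

4/5


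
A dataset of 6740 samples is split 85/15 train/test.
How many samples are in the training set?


Test set = 6740 * 15% = 1011. Training set = 6740 - 1011 = 5729.

5729


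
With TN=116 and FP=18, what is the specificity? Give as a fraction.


Specificity = TN / (TN + FP) = 116 / 134 = 58/67.

58/67


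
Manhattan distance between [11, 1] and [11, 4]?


d = sum of absolute differences: |11-11|=0 + |1-4|=3 = 3.

3


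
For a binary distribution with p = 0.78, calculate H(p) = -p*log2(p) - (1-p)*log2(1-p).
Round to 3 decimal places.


H = -0.78*log2(0.78) - 0.22*log2(0.22) = 0.760.

0.760


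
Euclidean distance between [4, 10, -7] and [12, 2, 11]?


d = sqrt(sum of squared differences). (4-12)^2=64, (10-2)^2=64, (-7-11)^2=324. Sum = 452.

sqrt(452)


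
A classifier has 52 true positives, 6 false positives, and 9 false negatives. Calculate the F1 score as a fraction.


Precision = 52/58 = 26/29. Recall = 52/61 = 52/61. F1 = 2*P*R/(P+R) = 104/119.

104/119


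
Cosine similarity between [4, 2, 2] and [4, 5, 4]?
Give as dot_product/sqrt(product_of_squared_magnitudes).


dot = 34. |a|^2 = 24, |b|^2 = 57. cos = 34/sqrt(1368).

34/sqrt(1368)


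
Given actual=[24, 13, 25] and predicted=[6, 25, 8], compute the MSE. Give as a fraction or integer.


MSE = (1/3) * ((24-6)^2=324 + (13-25)^2=144 + (25-8)^2=289). Sum = 757. MSE = 757/3.

757/3


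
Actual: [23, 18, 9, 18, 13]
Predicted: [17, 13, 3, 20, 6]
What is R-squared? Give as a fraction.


Mean(y) = 81/5. SS_res = 150. SS_tot = 574/5. R^2 = 1 - 150/(574/5) = -88/287.

-88/287


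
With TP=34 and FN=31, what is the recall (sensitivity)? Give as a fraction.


Recall = TP / (TP + FN) = 34 / 65 = 34/65.

34/65


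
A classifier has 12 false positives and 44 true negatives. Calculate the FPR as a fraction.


FPR = FP / (FP + TN) = 12 / 56 = 3/14.

3/14


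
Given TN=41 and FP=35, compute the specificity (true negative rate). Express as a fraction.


Specificity = TN / (TN + FP) = 41 / 76 = 41/76.

41/76
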